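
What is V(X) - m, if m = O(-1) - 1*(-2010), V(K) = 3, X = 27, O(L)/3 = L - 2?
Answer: -1998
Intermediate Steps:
O(L) = -6 + 3*L (O(L) = 3*(L - 2) = 3*(-2 + L) = -6 + 3*L)
m = 2001 (m = (-6 + 3*(-1)) - 1*(-2010) = (-6 - 3) + 2010 = -9 + 2010 = 2001)
V(X) - m = 3 - 1*2001 = 3 - 2001 = -1998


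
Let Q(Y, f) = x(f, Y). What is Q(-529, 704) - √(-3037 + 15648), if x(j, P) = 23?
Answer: 23 - √12611 ≈ -89.299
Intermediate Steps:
Q(Y, f) = 23
Q(-529, 704) - √(-3037 + 15648) = 23 - √(-3037 + 15648) = 23 - √12611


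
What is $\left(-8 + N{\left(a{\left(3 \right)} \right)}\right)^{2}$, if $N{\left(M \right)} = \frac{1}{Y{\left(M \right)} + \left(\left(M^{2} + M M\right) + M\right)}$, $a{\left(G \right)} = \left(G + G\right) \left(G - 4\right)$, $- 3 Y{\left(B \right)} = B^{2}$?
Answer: $\frac{185761}{2916} \approx 63.704$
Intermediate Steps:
$Y{\left(B \right)} = - \frac{B^{2}}{3}$
$a{\left(G \right)} = 2 G \left(-4 + G\right)$
$N{\left(M \right)} = \frac{1}{M + \frac{5 M^{2}}{3}}$ ($N{\left(M \right)} = \frac{1}{- \frac{M^{2}}{3} + \left(\left(M^{2} + M M\right) + M\right)} = \frac{1}{- \frac{M^{2}}{3} + \left(\left(M^{2} + M^{2}\right) + M\right)} = \frac{1}{- \frac{M^{2}}{3} + \left(2 M^{2} + M\right)} = \frac{1}{- \frac{M^{2}}{3} + \left(M + 2 M^{2}\right)} = \frac{1}{M + \frac{5 M^{2}}{3}}$)
$\left(-8 + N{\left(a{\left(3 \right)} \right)}\right)^{2} = \left(-8 + \frac{3}{2 \cdot 3 \left(-4 + 3\right) \left(3 + 5 \cdot 2 \cdot 3 \left(-4 + 3\right)\right)}\right)^{2} = \left(-8 + \frac{3}{2 \cdot 3 \left(-1\right) \left(3 + 5 \cdot 2 \cdot 3 \left(-1\right)\right)}\right)^{2} = \left(-8 + \frac{3}{\left(-6\right) \left(3 + 5 \left(-6\right)\right)}\right)^{2} = \left(-8 + 3 \left(- \frac{1}{6}\right) \frac{1}{3 - 30}\right)^{2} = \left(-8 + 3 \left(- \frac{1}{6}\right) \frac{1}{-27}\right)^{2} = \left(-8 + 3 \left(- \frac{1}{6}\right) \left(- \frac{1}{27}\right)\right)^{2} = \left(-8 + \frac{1}{54}\right)^{2} = \left(- \frac{431}{54}\right)^{2} = \frac{185761}{2916}$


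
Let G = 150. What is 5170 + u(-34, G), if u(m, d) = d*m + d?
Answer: 220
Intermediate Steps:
u(m, d) = d + d*m
5170 + u(-34, G) = 5170 + 150*(1 - 34) = 5170 + 150*(-33) = 5170 - 4950 = 220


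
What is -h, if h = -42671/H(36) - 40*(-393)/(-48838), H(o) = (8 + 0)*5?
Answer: 1042297549/976760 ≈ 1067.1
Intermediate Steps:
H(o) = 40 (H(o) = 8*5 = 40)
h = -1042297549/976760 (h = -42671/40 - 40*(-393)/(-48838) = -42671*1/40 + 15720*(-1/48838) = -42671/40 - 7860/24419 = -1042297549/976760 ≈ -1067.1)
-h = -1*(-1042297549/976760) = 1042297549/976760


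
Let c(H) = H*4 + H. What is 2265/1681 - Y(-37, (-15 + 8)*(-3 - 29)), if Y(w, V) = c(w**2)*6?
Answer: -69036405/1681 ≈ -41069.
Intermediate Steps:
c(H) = 5*H (c(H) = 4*H + H = 5*H)
Y(w, V) = 30*w**2 (Y(w, V) = (5*w**2)*6 = 30*w**2)
2265/1681 - Y(-37, (-15 + 8)*(-3 - 29)) = 2265/1681 - 30*(-37)**2 = 2265*(1/1681) - 30*1369 = 2265/1681 - 1*41070 = 2265/1681 - 41070 = -69036405/1681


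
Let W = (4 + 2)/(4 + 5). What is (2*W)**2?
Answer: 16/9 ≈ 1.7778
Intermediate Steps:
W = 2/3 (W = 6/9 = 6*(1/9) = 2/3 ≈ 0.66667)
(2*W)**2 = (2*(2/3))**2 = (4/3)**2 = 16/9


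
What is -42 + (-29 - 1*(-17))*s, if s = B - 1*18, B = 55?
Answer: -486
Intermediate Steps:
s = 37 (s = 55 - 1*18 = 55 - 18 = 37)
-42 + (-29 - 1*(-17))*s = -42 + (-29 - 1*(-17))*37 = -42 + (-29 + 17)*37 = -42 - 12*37 = -42 - 444 = -486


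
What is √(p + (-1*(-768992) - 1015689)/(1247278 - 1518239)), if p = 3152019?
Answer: 2*√57855217910216179/270961 ≈ 1775.4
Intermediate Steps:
√(p + (-1*(-768992) - 1015689)/(1247278 - 1518239)) = √(3152019 + (-1*(-768992) - 1015689)/(1247278 - 1518239)) = √(3152019 + (768992 - 1015689)/(-270961)) = √(3152019 - 246697*(-1/270961)) = √(3152019 + 246697/270961) = √(854074466956/270961) = 2*√57855217910216179/270961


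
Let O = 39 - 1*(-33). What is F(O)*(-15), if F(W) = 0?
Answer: 0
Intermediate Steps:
O = 72 (O = 39 + 33 = 72)
F(O)*(-15) = 0*(-15) = 0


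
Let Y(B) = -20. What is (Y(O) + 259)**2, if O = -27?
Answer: 57121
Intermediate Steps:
(Y(O) + 259)**2 = (-20 + 259)**2 = 239**2 = 57121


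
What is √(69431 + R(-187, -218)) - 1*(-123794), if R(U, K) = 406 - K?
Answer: 123794 + √70055 ≈ 1.2406e+5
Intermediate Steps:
√(69431 + R(-187, -218)) - 1*(-123794) = √(69431 + (406 - 1*(-218))) - 1*(-123794) = √(69431 + (406 + 218)) + 123794 = √(69431 + 624) + 123794 = √70055 + 123794 = 123794 + √70055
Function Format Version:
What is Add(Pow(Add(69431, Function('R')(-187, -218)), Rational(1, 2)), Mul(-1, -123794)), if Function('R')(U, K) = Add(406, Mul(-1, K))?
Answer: Add(123794, Pow(70055, Rational(1, 2))) ≈ 1.2406e+5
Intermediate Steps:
Add(Pow(Add(69431, Function('R')(-187, -218)), Rational(1, 2)), Mul(-1, -123794)) = Add(Pow(Add(69431, Add(406, Mul(-1, -218))), Rational(1, 2)), Mul(-1, -123794)) = Add(Pow(Add(69431, Add(406, 218)), Rational(1, 2)), 123794) = Add(Pow(Add(69431, 624), Rational(1, 2)), 123794) = Add(Pow(70055, Rational(1, 2)), 123794) = Add(123794, Pow(70055, Rational(1, 2)))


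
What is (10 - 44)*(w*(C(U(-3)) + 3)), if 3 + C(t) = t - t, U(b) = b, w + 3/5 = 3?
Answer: 0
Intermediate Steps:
w = 12/5 (w = -3/5 + 3 = 12/5 ≈ 2.4000)
C(t) = -3 (C(t) = -3 + (t - t) = -3 + 0 = -3)
(10 - 44)*(w*(C(U(-3)) + 3)) = (10 - 44)*(12*(-3 + 3)/5) = -408*0/5 = -34*0 = 0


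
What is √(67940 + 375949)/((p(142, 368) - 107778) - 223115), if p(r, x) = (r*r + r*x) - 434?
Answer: -3*√49321/258907 ≈ -0.0025733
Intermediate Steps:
p(r, x) = -434 + r² + r*x (p(r, x) = (r² + r*x) - 434 = -434 + r² + r*x)
√(67940 + 375949)/((p(142, 368) - 107778) - 223115) = √(67940 + 375949)/(((-434 + 142² + 142*368) - 107778) - 223115) = √443889/(((-434 + 20164 + 52256) - 107778) - 223115) = (3*√49321)/((71986 - 107778) - 223115) = (3*√49321)/(-35792 - 223115) = (3*√49321)/(-258907) = (3*√49321)*(-1/258907) = -3*√49321/258907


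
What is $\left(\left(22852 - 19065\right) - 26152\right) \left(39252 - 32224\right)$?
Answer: $-157181220$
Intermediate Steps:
$\left(\left(22852 - 19065\right) - 26152\right) \left(39252 - 32224\right) = \left(3787 - 26152\right) 7028 = \left(-22365\right) 7028 = -157181220$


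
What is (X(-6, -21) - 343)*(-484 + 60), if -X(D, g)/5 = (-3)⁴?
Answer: 317152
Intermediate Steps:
X(D, g) = -405 (X(D, g) = -5*(-3)⁴ = -5*81 = -405)
(X(-6, -21) - 343)*(-484 + 60) = (-405 - 343)*(-484 + 60) = -748*(-424) = 317152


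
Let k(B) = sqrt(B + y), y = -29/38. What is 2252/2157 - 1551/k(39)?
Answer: 2252/2157 - 1551*sqrt(55214)/1453 ≈ -249.78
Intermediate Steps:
y = -29/38 (y = -29*1/38 = -29/38 ≈ -0.76316)
k(B) = sqrt(-29/38 + B) (k(B) = sqrt(B - 29/38) = sqrt(-29/38 + B))
2252/2157 - 1551/k(39) = 2252/2157 - 1551*38/sqrt(-1102 + 1444*39) = 2252*(1/2157) - 1551*38/sqrt(-1102 + 56316) = 2252/2157 - 1551*sqrt(55214)/1453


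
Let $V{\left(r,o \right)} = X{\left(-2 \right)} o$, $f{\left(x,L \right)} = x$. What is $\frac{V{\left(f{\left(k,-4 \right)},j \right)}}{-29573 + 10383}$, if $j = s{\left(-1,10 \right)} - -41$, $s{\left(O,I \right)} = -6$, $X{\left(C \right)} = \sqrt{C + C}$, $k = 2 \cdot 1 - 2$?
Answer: $- \frac{7 i}{1919} \approx - 0.0036477 i$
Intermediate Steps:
$k = 0$ ($k = 2 - 2 = 0$)
$X{\left(C \right)} = \sqrt{2} \sqrt{C}$ ($X{\left(C \right)} = \sqrt{2 C} = \sqrt{2} \sqrt{C}$)
$j = 35$ ($j = -6 - -41 = -6 + 41 = 35$)
$V{\left(r,o \right)} = 2 i o$ ($V{\left(r,o \right)} = \sqrt{2} \sqrt{-2} o = \sqrt{2} i \sqrt{2} o = 2 i o$)
$\frac{V{\left(f{\left(k,-4 \right)},j \right)}}{-29573 + 10383} = \frac{2 i 35}{-29573 + 10383} = \frac{70 i}{-19190} = 70 i \left(- \frac{1}{19190}\right) = - \frac{7 i}{1919}$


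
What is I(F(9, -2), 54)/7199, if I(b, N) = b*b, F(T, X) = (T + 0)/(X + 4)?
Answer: 81/28796 ≈ 0.0028129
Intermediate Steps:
F(T, X) = T/(4 + X)
I(b, N) = b**2
I(F(9, -2), 54)/7199 = (9/(4 - 2))**2/7199 = (9/2)**2*(1/7199) = (81/4)*(1/7199) = 81/28796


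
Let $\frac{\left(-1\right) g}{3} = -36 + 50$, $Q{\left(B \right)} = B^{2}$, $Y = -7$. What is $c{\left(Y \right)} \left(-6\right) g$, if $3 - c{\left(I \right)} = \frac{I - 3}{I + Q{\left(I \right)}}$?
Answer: $816$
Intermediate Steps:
$c{\left(I \right)} = 3 - \frac{-3 + I}{I + I^{2}}$ ($c{\left(I \right)} = 3 - \frac{I - 3}{I + I^{2}} = 3 - \frac{-3 + I}{I + I^{2}}$)
$g = -42$ ($g = - 3 \left(-36 + 50\right) = \left(-3\right) 14 = -42$)
$c{\left(Y \right)} \left(-6\right) g = \frac{3 + 2 \left(-7\right) + 3 \left(-7\right)^{2}}{\left(-7\right) \left(1 - 7\right)} \left(-6\right) \left(-42\right) = - \frac{3 - 14 + 3 \cdot 49}{7 \left(-6\right)} \left(-6\right) \left(-42\right) = \left(- \frac{1}{7}\right) \left(- \frac{1}{6}\right) \left(3 - 14 + 147\right) \left(-6\right) \left(-42\right) = \left(- \frac{1}{7}\right) \left(- \frac{1}{6}\right) 136 \left(-6\right) \left(-42\right) = \frac{68}{21} \left(-6\right) \left(-42\right) = \left(- \frac{136}{7}\right) \left(-42\right) = 816$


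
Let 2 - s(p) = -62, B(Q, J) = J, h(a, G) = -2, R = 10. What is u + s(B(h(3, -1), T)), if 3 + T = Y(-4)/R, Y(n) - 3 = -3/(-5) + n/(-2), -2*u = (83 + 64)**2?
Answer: -21481/2 ≈ -10741.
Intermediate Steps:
u = -21609/2 (u = -(83 + 64)**2/2 = -1/2*147**2 = -1/2*21609 = -21609/2 ≈ -10805.)
Y(n) = 18/5 - n/2 (Y(n) = 3 + (-3/(-5) + n/(-2)) = 3 + (-3*(-1/5) + n*(-1/2)) = 3 + (3/5 - n/2) = 18/5 - n/2)
T = -61/25 (T = -3 + (18/5 - 1/2*(-4))/10 = -3 + (18/5 + 2)*(1/10) = -3 + (28/5)*(1/10) = -3 + 14/25 = -61/25 ≈ -2.4400)
s(p) = 64 (s(p) = 2 - 1*(-62) = 2 + 62 = 64)
u + s(B(h(3, -1), T)) = -21609/2 + 64 = -21481/2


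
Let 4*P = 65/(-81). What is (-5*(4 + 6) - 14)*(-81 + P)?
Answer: 420944/81 ≈ 5196.8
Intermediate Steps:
P = -65/324 (P = (65/(-81))/4 = (65*(-1/81))/4 = (¼)*(-65/81) = -65/324 ≈ -0.20062)
(-5*(4 + 6) - 14)*(-81 + P) = (-5*(4 + 6) - 14)*(-81 - 65/324) = (-5*10 - 14)*(-26309/324) = (-50 - 14)*(-26309/324) = -64*(-26309/324) = 420944/81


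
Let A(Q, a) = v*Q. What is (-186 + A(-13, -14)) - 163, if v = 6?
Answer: -427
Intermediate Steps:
A(Q, a) = 6*Q
(-186 + A(-13, -14)) - 163 = (-186 + 6*(-13)) - 163 = (-186 - 78) - 163 = -264 - 163 = -427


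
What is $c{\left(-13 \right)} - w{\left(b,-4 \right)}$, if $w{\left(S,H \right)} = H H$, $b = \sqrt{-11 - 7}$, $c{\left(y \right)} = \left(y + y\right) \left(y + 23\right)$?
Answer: $-276$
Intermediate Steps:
$c{\left(y \right)} = 2 y \left(23 + y\right)$
$b = 3 i \sqrt{2}$ ($b = \sqrt{-18} = 3 i \sqrt{2} \approx 4.2426 i$)
$w{\left(S,H \right)} = H^{2}$
$c{\left(-13 \right)} - w{\left(b,-4 \right)} = 2 \left(-13\right) \left(23 - 13\right) - \left(-4\right)^{2} = 2 \left(-13\right) 10 - 16 = -260 - 16 = -276$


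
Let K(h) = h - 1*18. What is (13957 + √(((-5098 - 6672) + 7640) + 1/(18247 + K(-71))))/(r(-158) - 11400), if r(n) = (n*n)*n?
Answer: -13957/3955712 - I*√1361714523162/71827818496 ≈ -0.0035283 - 1.6246e-5*I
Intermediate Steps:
r(n) = n³ (r(n) = n²*n = n³)
K(h) = -18 + h (K(h) = h - 18 = -18 + h)
(13957 + √(((-5098 - 6672) + 7640) + 1/(18247 + K(-71))))/(r(-158) - 11400) = (13957 + √(((-5098 - 6672) + 7640) + 1/(18247 + (-18 - 71))))/((-158)³ - 11400) = (13957 + √((-11770 + 7640) + 1/(18247 - 89)))/(-3944312 - 11400) = (13957 + √(-4130 + 1/18158))/(-3955712) = (13957 + √(-4130 + 1/18158))*(-1/3955712) = (13957 + √(-74992539/18158))*(-1/3955712) = (13957 + I*√1361714523162/18158)*(-1/3955712) = -13957/3955712 - I*√1361714523162/71827818496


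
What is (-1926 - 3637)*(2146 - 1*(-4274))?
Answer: -35714460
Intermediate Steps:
(-1926 - 3637)*(2146 - 1*(-4274)) = -5563*(2146 + 4274) = -5563*6420 = -35714460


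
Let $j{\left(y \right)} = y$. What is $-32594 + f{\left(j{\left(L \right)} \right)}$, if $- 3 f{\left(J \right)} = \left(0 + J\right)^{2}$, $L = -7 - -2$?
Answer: $- \frac{97807}{3} \approx -32602.0$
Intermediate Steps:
$L = -5$ ($L = -7 + 2 = -5$)
$f{\left(J \right)} = - \frac{J^{2}}{3}$ ($f{\left(J \right)} = - \frac{\left(0 + J\right)^{2}}{3} = - \frac{J^{2}}{3}$)
$-32594 + f{\left(j{\left(L \right)} \right)} = -32594 - \frac{\left(-5\right)^{2}}{3} = -32594 - \frac{25}{3} = - \frac{97807}{3}$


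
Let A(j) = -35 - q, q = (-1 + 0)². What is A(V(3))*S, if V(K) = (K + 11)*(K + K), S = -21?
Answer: 756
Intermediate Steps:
q = 1 (q = (-1)² = 1)
V(K) = 2*K*(11 + K) (V(K) = (11 + K)*(2*K) = 2*K*(11 + K))
A(j) = -36 (A(j) = -35 - 1*1 = -35 - 1 = -36)
A(V(3))*S = -36*(-21) = 756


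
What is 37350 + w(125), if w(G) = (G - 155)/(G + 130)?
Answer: 634948/17 ≈ 37350.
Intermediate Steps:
w(G) = (-155 + G)/(130 + G)
37350 + w(125) = 37350 + (-155 + 125)/(130 + 125) = 37350 - 30/255 = 37350 + (1/255)*(-30) = 37350 - 2/17 = 634948/17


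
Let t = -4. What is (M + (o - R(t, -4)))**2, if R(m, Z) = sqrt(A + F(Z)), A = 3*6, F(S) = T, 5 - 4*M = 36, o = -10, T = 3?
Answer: 5377/16 + 71*sqrt(21)/2 ≈ 498.74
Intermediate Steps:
M = -31/4 (M = 5/4 - 1/4*36 = 5/4 - 9 = -31/4 ≈ -7.7500)
F(S) = 3
A = 18
R(m, Z) = sqrt(21) (R(m, Z) = sqrt(18 + 3) = sqrt(21))
(M + (o - R(t, -4)))**2 = (-31/4 + (-10 - sqrt(21)))**2 = (-71/4 - sqrt(21))**2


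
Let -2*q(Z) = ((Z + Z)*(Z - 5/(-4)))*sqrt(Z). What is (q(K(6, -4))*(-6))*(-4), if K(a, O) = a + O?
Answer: -156*sqrt(2) ≈ -220.62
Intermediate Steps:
K(a, O) = O + a
q(Z) = -Z**(3/2)*(5/4 + Z) (q(Z) = -(Z + Z)*(Z - 5/(-4))*sqrt(Z)/2 = -(2*Z)*(Z - 5*(-1/4))*sqrt(Z)/2 = -(2*Z)*(Z + 5/4)*sqrt(Z)/2 = -(2*Z)*(5/4 + Z)*sqrt(Z)/2 = -2*Z*(5/4 + Z)*sqrt(Z)/2 = -Z**(3/2)*(5/4 + Z))
(q(K(6, -4))*(-6))*(-4) = (((-4 + 6)**(3/2)*(-5/4 - (-4 + 6)))*(-6))*(-4) = ((2**(3/2)*(-5/4 - 1*2))*(-6))*(-4) = (((2*sqrt(2))*(-5/4 - 2))*(-6))*(-4) = (((2*sqrt(2))*(-13/4))*(-6))*(-4) = (-13*sqrt(2)/2*(-6))*(-4) = (39*sqrt(2))*(-4) = -156*sqrt(2)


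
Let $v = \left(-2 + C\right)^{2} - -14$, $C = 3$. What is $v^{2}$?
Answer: $225$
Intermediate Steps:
$v = 15$ ($v = \left(-2 + 3\right)^{2} - -14 = 1^{2} + 14 = 1 + 14 = 15$)
$v^{2} = 15^{2} = 225$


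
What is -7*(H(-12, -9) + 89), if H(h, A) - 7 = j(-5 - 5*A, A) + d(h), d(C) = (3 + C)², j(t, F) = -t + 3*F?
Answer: -770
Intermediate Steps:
H(h, A) = 12 + (3 + h)² + 8*A (H(h, A) = 7 + ((-(-5 - 5*A) + 3*A) + (3 + h)²) = 7 + (((5 + 5*A) + 3*A) + (3 + h)²) = 7 + ((5 + 8*A) + (3 + h)²) = 7 + (5 + (3 + h)² + 8*A) = 12 + (3 + h)² + 8*A)
-7*(H(-12, -9) + 89) = -7*((12 + (3 - 12)² + 8*(-9)) + 89) = -7*((12 + (-9)² - 72) + 89) = -7*((12 + 81 - 72) + 89) = -7*(21 + 89) = -7*110 = -770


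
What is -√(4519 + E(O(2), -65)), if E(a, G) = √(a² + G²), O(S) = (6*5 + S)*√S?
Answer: -√(4519 + 3*√697) ≈ -67.810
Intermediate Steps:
O(S) = √S*(30 + S) (O(S) = (30 + S)*√S = √S*(30 + S))
E(a, G) = √(G² + a²)
-√(4519 + E(O(2), -65)) = -√(4519 + √((-65)² + (√2*(30 + 2))²)) = -√(4519 + √(4225 + (√2*32)²)) = -√(4519 + √(4225 + (32*√2)²)) = -√(4519 + √(4225 + 2048)) = -√(4519 + √6273) = -√(4519 + 3*√697)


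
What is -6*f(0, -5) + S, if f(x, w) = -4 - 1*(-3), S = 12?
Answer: 18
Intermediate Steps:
f(x, w) = -1 (f(x, w) = -4 + 3 = -1)
-6*f(0, -5) + S = -6*(-1) + 12 = 6 + 12 = 18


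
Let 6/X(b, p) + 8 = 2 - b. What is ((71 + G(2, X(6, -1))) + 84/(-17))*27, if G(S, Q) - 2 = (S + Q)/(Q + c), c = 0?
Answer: 29862/17 ≈ 1756.6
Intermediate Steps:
X(b, p) = 6/(-6 - b) (X(b, p) = 6/(-8 + (2 - b)) = 6/(-6 - b))
G(S, Q) = 2 + (Q + S)/Q (G(S, Q) = 2 + (S + Q)/(Q + 0) = 2 + (Q + S)/Q)
((71 + G(2, X(6, -1))) + 84/(-17))*27 = ((71 + (3 + 2/((-6/(6 + 6))))) + 84/(-17))*27 = ((71 + (3 + 2/((-6/12)))) + 84*(-1/17))*27 = ((71 + (3 + 2/((-6*1/12)))) - 84/17)*27 = ((71 + (3 + 2/(-½))) - 84/17)*27 = ((71 + (3 + 2*(-2))) - 84/17)*27 = ((71 + (3 - 4)) - 84/17)*27 = ((71 - 1) - 84/17)*27 = (70 - 84/17)*27 = (1106/17)*27 = 29862/17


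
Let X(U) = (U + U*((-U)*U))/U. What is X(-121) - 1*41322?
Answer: -55962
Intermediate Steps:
X(U) = (U - U³)/U (X(U) = (U + U*(-U²))/U = (U - U³)/U)
X(-121) - 1*41322 = (1 - 1*(-121)²) - 1*41322 = (1 - 1*14641) - 41322 = (1 - 14641) - 41322 = -14640 - 41322 = -55962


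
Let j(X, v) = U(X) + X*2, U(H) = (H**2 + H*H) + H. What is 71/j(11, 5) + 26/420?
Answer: 3697/11550 ≈ 0.32009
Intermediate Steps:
U(H) = H + 2*H**2 (U(H) = (H**2 + H**2) + H = 2*H**2 + H = H + 2*H**2)
j(X, v) = 2*X + X*(1 + 2*X) (j(X, v) = X*(1 + 2*X) + X*2 = X*(1 + 2*X) + 2*X = 2*X + X*(1 + 2*X))
71/j(11, 5) + 26/420 = 71/((11*(3 + 2*11))) + 26/420 = 71/((11*(3 + 22))) + 26*(1/420) = 71/((11*25)) + 13/210 = 71/275 + 13/210 = 3697/11550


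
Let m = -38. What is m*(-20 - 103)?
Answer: 4674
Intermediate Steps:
m*(-20 - 103) = -38*(-20 - 103) = -38*(-123) = 4674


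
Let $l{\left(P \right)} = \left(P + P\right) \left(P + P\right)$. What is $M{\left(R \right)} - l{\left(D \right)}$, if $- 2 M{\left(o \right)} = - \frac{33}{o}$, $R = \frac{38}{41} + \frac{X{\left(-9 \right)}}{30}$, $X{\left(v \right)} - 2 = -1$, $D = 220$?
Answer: $- \frac{228621305}{1181} \approx -1.9358 \cdot 10^{5}$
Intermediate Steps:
$l{\left(P \right)} = 4 P^{2}$ ($l{\left(P \right)} = 2 P 2 P = 4 P^{2}$)
$X{\left(v \right)} = 1$ ($X{\left(v \right)} = 2 - 1 = 1$)
$R = \frac{1181}{1230}$ ($R = \frac{38}{41} + 1 \cdot \frac{1}{30} = 38 \cdot \frac{1}{41} + 1 \cdot \frac{1}{30} = \frac{38}{41} + \frac{1}{30} = \frac{1181}{1230} \approx 0.96016$)
$M{\left(o \right)} = \frac{33}{2 o}$ ($M{\left(o \right)} = - \frac{\left(-33\right) \frac{1}{o}}{2} = \frac{33}{2 o}$)
$M{\left(R \right)} - l{\left(D \right)} = \frac{33}{2 \cdot \frac{1181}{1230}} - 4 \cdot 220^{2} = \frac{33}{2} \cdot \frac{1230}{1181} - 4 \cdot 48400 = \frac{20295}{1181} - 193600 = - \frac{228621305}{1181}$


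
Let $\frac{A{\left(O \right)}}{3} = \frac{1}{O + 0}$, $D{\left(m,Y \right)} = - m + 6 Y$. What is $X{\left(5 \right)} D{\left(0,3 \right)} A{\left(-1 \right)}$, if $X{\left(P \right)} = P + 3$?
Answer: $-432$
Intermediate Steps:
$X{\left(P \right)} = 3 + P$
$A{\left(O \right)} = \frac{3}{O}$ ($A{\left(O \right)} = \frac{3}{O + 0} = \frac{3}{O}$)
$X{\left(5 \right)} D{\left(0,3 \right)} A{\left(-1 \right)} = \left(3 + 5\right) \left(\left(-1\right) 0 + 6 \cdot 3\right) \frac{3}{-1} = 8 \left(0 + 18\right) 3 \left(-1\right) = 8 \cdot 18 \left(-3\right) = 144 \left(-3\right) = -432$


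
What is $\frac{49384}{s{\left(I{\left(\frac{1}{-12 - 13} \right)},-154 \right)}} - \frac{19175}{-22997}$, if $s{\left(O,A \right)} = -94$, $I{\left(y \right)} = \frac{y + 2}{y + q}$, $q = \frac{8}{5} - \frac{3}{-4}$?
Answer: $- \frac{43610823}{83143} \approx -524.53$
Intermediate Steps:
$q = \frac{47}{20}$ ($q = 8 \cdot \frac{1}{5} - - \frac{3}{4} = \frac{8}{5} + \frac{3}{4} = \frac{47}{20} \approx 2.35$)
$I{\left(y \right)} = \frac{2 + y}{\frac{47}{20} + y}$ ($I{\left(y \right)} = \frac{y + 2}{y + \frac{47}{20}} = \frac{2 + y}{\frac{47}{20} + y}$)
$\frac{49384}{s{\left(I{\left(\frac{1}{-12 - 13} \right)},-154 \right)}} - \frac{19175}{-22997} = \frac{49384}{-94} - \frac{19175}{-22997} = 49384 \left(- \frac{1}{94}\right) - - \frac{1475}{1769} = - \frac{24692}{47} + \frac{1475}{1769} = - \frac{43610823}{83143}$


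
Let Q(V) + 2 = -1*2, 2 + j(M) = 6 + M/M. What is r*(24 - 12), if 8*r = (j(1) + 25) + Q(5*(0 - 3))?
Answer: 39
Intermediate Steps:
j(M) = 5 (j(M) = -2 + (6 + M/M) = -2 + (6 + 1) = -2 + 7 = 5)
Q(V) = -4 (Q(V) = -2 - 1*2 = -2 - 2 = -4)
r = 13/4 (r = ((5 + 25) - 4)/8 = (30 - 4)/8 = (⅛)*26 = 13/4 ≈ 3.2500)
r*(24 - 12) = 13*(24 - 12)/4 = (13/4)*12 = 39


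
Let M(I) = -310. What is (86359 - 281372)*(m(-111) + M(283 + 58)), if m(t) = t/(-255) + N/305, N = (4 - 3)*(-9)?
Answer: 313043838198/5185 ≈ 6.0375e+7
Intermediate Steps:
N = -9 (N = 1*(-9) = -9)
m(t) = -9/305 - t/255 (m(t) = t/(-255) - 9/305 = t*(-1/255) - 9*1/305 = -t/255 - 9/305 = -9/305 - t/255)
(86359 - 281372)*(m(-111) + M(283 + 58)) = (86359 - 281372)*((-9/305 - 1/255*(-111)) - 310) = -195013*((-9/305 + 37/85) - 310) = -195013*(2104/5185 - 310) = -195013*(-1605246/5185) = 313043838198/5185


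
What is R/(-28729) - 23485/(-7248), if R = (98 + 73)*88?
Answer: 565632661/208227792 ≈ 2.7164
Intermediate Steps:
R = 15048 (R = 171*88 = 15048)
R/(-28729) - 23485/(-7248) = 15048/(-28729) - 23485/(-7248) = 15048*(-1/28729) - 23485*(-1/7248) = -15048/28729 + 23485/7248 = 565632661/208227792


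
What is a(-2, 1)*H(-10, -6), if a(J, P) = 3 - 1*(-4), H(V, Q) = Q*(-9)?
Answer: 378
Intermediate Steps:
H(V, Q) = -9*Q
a(J, P) = 7 (a(J, P) = 3 + 4 = 7)
a(-2, 1)*H(-10, -6) = 7*(-9*(-6)) = 7*54 = 378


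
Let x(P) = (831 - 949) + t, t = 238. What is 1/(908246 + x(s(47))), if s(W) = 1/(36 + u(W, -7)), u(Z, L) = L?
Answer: 1/908366 ≈ 1.1009e-6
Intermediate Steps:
s(W) = 1/29 (s(W) = 1/(36 - 7) = 1/29)
x(P) = 120 (x(P) = (831 - 949) + 238 = -118 + 238 = 120)
1/(908246 + x(s(47))) = 1/(908246 + 120) = 1/908366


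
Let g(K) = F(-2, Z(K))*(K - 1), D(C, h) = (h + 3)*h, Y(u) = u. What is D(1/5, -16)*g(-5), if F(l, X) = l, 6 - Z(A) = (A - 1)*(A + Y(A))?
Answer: 2496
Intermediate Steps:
Z(A) = 6 - 2*A*(-1 + A) (Z(A) = 6 - (A - 1)*(A + A) = 6 - (-1 + A)*2*A = 6 - 2*A*(-1 + A))
D(C, h) = h*(3 + h) (D(C, h) = (3 + h)*h = h*(3 + h))
g(K) = 2 - 2*K (g(K) = -2*(K - 1) = -2*(-1 + K) = 2 - 2*K)
D(1/5, -16)*g(-5) = (-16*(3 - 16))*(2 - 2*(-5)) = (-16*(-13))*(2 + 10) = 208*12 = 2496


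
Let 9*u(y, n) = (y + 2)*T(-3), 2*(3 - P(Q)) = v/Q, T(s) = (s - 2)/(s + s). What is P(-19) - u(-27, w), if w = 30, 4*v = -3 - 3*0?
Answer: 21731/4104 ≈ 5.2951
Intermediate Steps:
v = -3/4 (v = (-3 - 3*0)/4 = (-3 + 0)/4 = (1/4)*(-3) = -3/4 ≈ -0.75000)
T(s) = (-2 + s)/(2*s) (T(s) = (-2 + s)/((2*s)) = (-2 + s)*(1/(2*s)) = (-2 + s)/(2*s))
P(Q) = 3 + 3/(8*Q) (P(Q) = 3 - (-3)/(8*Q) = 3 + 3/(8*Q))
u(y, n) = 5/27 + 5*y/54 (u(y, n) = ((y + 2)*((1/2)*(-2 - 3)/(-3)))/9 = ((2 + y)*((1/2)*(-1/3)*(-5)))/9 = ((2 + y)*(5/6))/9 = (5/3 + 5*y/6)/9 = 5/27 + 5*y/54)
P(-19) - u(-27, w) = (3 + (3/8)/(-19)) - (5/27 + (5/54)*(-27)) = (3 + (3/8)*(-1/19)) - (5/27 - 5/2) = (3 - 3/152) - 1*(-125/54) = 453/152 + 125/54 = 21731/4104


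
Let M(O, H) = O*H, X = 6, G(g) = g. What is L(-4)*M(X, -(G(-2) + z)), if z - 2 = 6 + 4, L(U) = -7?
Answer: 420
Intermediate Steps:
z = 12 (z = 2 + (6 + 4) = 2 + 10 = 12)
M(O, H) = H*O
L(-4)*M(X, -(G(-2) + z)) = -7*(-(-2 + 12))*6 = -7*(-10)*6 = -7*(-1*10)*6 = -(-70)*6 = -7*(-60) = 420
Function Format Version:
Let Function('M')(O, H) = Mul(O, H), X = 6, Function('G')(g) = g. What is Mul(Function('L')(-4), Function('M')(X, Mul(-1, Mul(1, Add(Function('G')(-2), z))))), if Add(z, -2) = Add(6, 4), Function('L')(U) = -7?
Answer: 420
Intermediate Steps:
z = 12 (z = Add(2, Add(6, 4)) = Add(2, 10) = 12)
Function('M')(O, H) = Mul(H, O)
Mul(Function('L')(-4), Function('M')(X, Mul(-1, Mul(1, Add(Function('G')(-2), z))))) = Mul(-7, Mul(Mul(-1, Mul(1, Add(-2, 12))), 6)) = Mul(-7, Mul(Mul(-1, Mul(1, 10)), 6)) = Mul(-7, Mul(Mul(-1, 10), 6)) = Mul(-7, Mul(-10, 6)) = Mul(-7, -60) = 420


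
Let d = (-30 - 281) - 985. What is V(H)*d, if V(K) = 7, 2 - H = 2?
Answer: -9072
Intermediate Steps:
H = 0 (H = 2 - 1*2 = 2 - 2 = 0)
d = -1296 (d = -311 - 985 = -1296)
V(H)*d = 7*(-1296) = -9072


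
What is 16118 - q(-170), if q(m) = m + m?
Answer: 16458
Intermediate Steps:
q(m) = 2*m
16118 - q(-170) = 16118 - 2*(-170) = 16118 - 1*(-340) = 16118 + 340 = 16458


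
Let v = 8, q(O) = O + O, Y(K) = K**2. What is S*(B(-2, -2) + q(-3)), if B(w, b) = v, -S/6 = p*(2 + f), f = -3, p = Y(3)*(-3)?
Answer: -324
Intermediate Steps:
p = -27 (p = 3**2*(-3) = 9*(-3) = -27)
q(O) = 2*O
S = -162 (S = -(-162)*(2 - 3) = -(-162)*(-1) = -6*27 = -162)
B(w, b) = 8
S*(B(-2, -2) + q(-3)) = -162*(8 + 2*(-3)) = -162*(8 - 6) = -162*2 = -324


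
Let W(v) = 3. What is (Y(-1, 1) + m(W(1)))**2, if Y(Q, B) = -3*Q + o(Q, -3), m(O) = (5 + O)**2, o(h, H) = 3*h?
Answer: 4096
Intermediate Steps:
Y(Q, B) = 0 (Y(Q, B) = -3*Q + 3*Q = 0)
(Y(-1, 1) + m(W(1)))**2 = (0 + (5 + 3)**2)**2 = (0 + 8**2)**2 = (0 + 64)**2 = 64**2 = 4096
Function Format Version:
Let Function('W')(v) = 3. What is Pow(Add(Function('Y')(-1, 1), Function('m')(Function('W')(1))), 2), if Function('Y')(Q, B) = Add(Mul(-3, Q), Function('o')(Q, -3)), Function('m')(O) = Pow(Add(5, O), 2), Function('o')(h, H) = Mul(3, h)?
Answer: 4096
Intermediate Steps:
Function('Y')(Q, B) = 0 (Function('Y')(Q, B) = Add(Mul(-3, Q), Mul(3, Q)) = 0)
Pow(Add(Function('Y')(-1, 1), Function('m')(Function('W')(1))), 2) = Pow(Add(0, Pow(Add(5, 3), 2)), 2) = Pow(Add(0, Pow(8, 2)), 2) = Pow(Add(0, 64), 2) = Pow(64, 2) = 4096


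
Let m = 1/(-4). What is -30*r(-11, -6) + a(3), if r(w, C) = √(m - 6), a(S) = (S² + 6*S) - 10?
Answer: 17 - 75*I ≈ 17.0 - 75.0*I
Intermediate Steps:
a(S) = -10 + S² + 6*S
m = -¼ ≈ -0.25000
r(w, C) = 5*I/2 (r(w, C) = √(-¼ - 6) = √(-25/4) = 5*I/2)
-30*r(-11, -6) + a(3) = -75*I + (-10 + 3² + 6*3) = -75*I + (-10 + 9 + 18) = -75*I + 17 = 17 - 75*I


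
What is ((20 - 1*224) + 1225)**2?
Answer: 1042441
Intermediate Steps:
((20 - 1*224) + 1225)**2 = ((20 - 224) + 1225)**2 = (-204 + 1225)**2 = 1021**2 = 1042441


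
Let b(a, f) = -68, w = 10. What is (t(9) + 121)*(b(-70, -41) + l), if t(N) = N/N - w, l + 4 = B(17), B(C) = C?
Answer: -6160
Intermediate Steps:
l = 13 (l = -4 + 17 = 13)
t(N) = -9 (t(N) = N/N - 1*10 = 1 - 10 = -9)
(t(9) + 121)*(b(-70, -41) + l) = (-9 + 121)*(-68 + 13) = 112*(-55) = -6160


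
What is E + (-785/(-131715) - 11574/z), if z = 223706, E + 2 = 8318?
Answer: 24503321516944/2946543579 ≈ 8316.0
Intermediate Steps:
E = 8316 (E = -2 + 8318 = 8316)
E + (-785/(-131715) - 11574/z) = 8316 + (-785/(-131715) - 11574/223706) = 8316 + (-785*(-1/131715) - 11574*1/223706) = 8316 + (157/26343 - 5787/111853) = 8316 - 134886020/2946543579 = 24503321516944/2946543579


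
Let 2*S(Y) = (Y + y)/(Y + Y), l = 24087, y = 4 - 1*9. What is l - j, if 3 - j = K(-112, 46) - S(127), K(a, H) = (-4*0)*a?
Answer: 6117275/254 ≈ 24084.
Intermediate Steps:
y = -5 (y = 4 - 9 = -5)
K(a, H) = 0 (K(a, H) = 0*a = 0)
S(Y) = (-5 + Y)/(4*Y) (S(Y) = ((Y - 5)/(Y + Y))/2 = ((-5 + Y)/((2*Y)))/2 = ((-5 + Y)*(1/(2*Y)))/2 = ((-5 + Y)/(2*Y))/2 = (-5 + Y)/(4*Y))
j = 823/254 (j = 3 - (0 - (-5 + 127)/(4*127)) = 3 - (0 - 122/(4*127)) = 3 - (0 - 1*61/254) = 3 - (0 - 61/254) = 3 - 1*(-61/254) = 3 + 61/254 = 823/254 ≈ 3.2402)
l - j = 24087 - 1*823/254 = 24087 - 823/254 = 6117275/254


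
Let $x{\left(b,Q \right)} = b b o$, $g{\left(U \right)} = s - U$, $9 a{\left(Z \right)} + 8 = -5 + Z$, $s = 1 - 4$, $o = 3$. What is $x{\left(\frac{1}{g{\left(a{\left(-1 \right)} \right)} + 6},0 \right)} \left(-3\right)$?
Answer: $- \frac{729}{1681} \approx -0.43367$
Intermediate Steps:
$s = -3$
$a{\left(Z \right)} = - \frac{13}{9} + \frac{Z}{9}$ ($a{\left(Z \right)} = - \frac{8}{9} + \frac{-5 + Z}{9} = - \frac{8}{9} + \left(- \frac{5}{9} + \frac{Z}{9}\right) = - \frac{13}{9} + \frac{Z}{9}$)
$g{\left(U \right)} = -3 - U$
$x{\left(b,Q \right)} = 3 b^{2}$ ($x{\left(b,Q \right)} = b b 3 = b^{2} \cdot 3 = 3 b^{2}$)
$x{\left(\frac{1}{g{\left(a{\left(-1 \right)} \right)} + 6},0 \right)} \left(-3\right) = 3 \left(\frac{1}{\left(-3 - \left(- \frac{13}{9} + \frac{1}{9} \left(-1\right)\right)\right) + 6}\right)^{2} \left(-3\right) = 3 \left(\frac{1}{\left(-3 - \left(- \frac{13}{9} - \frac{1}{9}\right)\right) + 6}\right)^{2} \left(-3\right) = 3 \left(\frac{1}{\left(-3 - - \frac{14}{9}\right) + 6}\right)^{2} \left(-3\right) = 3 \left(\frac{1}{\left(-3 + \frac{14}{9}\right) + 6}\right)^{2} \left(-3\right) = 3 \left(\frac{1}{- \frac{13}{9} + 6}\right)^{2} \left(-3\right) = 3 \left(\frac{1}{\frac{41}{9}}\right)^{2} \left(-3\right) = 3 \left(\frac{9}{41}\right)^{2} \left(-3\right) = 3 \cdot \frac{81}{1681} \left(-3\right) = \frac{243}{1681} \left(-3\right) = - \frac{729}{1681}$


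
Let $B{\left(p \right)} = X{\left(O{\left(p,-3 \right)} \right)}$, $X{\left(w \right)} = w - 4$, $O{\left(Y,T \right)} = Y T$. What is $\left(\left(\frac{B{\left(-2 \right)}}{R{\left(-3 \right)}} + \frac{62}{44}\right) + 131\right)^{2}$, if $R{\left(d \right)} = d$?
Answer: $\frac{75603025}{4356} \approx 17356.0$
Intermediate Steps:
$O{\left(Y,T \right)} = T Y$
$X{\left(w \right)} = -4 + w$ ($X{\left(w \right)} = w - 4 = -4 + w$)
$B{\left(p \right)} = -4 - 3 p$
$\left(\left(\frac{B{\left(-2 \right)}}{R{\left(-3 \right)}} + \frac{62}{44}\right) + 131\right)^{2} = \left(\left(\frac{-4 - -6}{-3} + \frac{62}{44}\right) + 131\right)^{2} = \left(\left(\left(-4 + 6\right) \left(- \frac{1}{3}\right) + 62 \cdot \frac{1}{44}\right) + 131\right)^{2} = \left(\left(2 \left(- \frac{1}{3}\right) + \frac{31}{22}\right) + 131\right)^{2} = \left(\left(- \frac{2}{3} + \frac{31}{22}\right) + 131\right)^{2} = \left(\frac{49}{66} + 131\right)^{2} = \left(\frac{8695}{66}\right)^{2} = \frac{75603025}{4356}$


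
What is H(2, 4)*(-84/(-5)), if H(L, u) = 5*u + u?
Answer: 2016/5 ≈ 403.20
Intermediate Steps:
H(L, u) = 6*u
H(2, 4)*(-84/(-5)) = (6*4)*(-84/(-5)) = 24*(-84*(-⅕)) = 24*(84/5) = 2016/5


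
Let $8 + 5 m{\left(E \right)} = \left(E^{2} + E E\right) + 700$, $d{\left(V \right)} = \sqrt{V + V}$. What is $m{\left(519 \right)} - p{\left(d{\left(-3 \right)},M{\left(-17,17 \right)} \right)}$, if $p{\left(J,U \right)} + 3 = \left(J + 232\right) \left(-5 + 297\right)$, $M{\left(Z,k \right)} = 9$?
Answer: $\frac{200709}{5} - 292 i \sqrt{6} \approx 40142.0 - 715.25 i$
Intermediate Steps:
$d{\left(V \right)} = \sqrt{2} \sqrt{V}$ ($d{\left(V \right)} = \sqrt{2 V} = \sqrt{2} \sqrt{V}$)
$m{\left(E \right)} = \frac{692}{5} + \frac{2 E^{2}}{5}$ ($m{\left(E \right)} = - \frac{8}{5} + \frac{\left(E^{2} + E E\right) + 700}{5} = - \frac{8}{5} + \frac{\left(E^{2} + E^{2}\right) + 700}{5} = - \frac{8}{5} + \frac{2 E^{2} + 700}{5} = - \frac{8}{5} + \frac{700 + 2 E^{2}}{5} = - \frac{8}{5} + \left(140 + \frac{2 E^{2}}{5}\right) = \frac{692}{5} + \frac{2 E^{2}}{5}$)
$p{\left(J,U \right)} = 67741 + 292 J$ ($p{\left(J,U \right)} = -3 + \left(J + 232\right) \left(-5 + 297\right) = -3 + \left(232 + J\right) 292 = -3 + \left(67744 + 292 J\right) = 67741 + 292 J$)
$m{\left(519 \right)} - p{\left(d{\left(-3 \right)},M{\left(-17,17 \right)} \right)} = \left(\frac{692}{5} + \frac{2 \cdot 519^{2}}{5}\right) - \left(67741 + 292 \sqrt{2} \sqrt{-3}\right) = \left(\frac{692}{5} + \frac{2}{5} \cdot 269361\right) - \left(67741 + 292 \sqrt{2} i \sqrt{3}\right) = \left(\frac{692}{5} + \frac{538722}{5}\right) - \left(67741 + 292 i \sqrt{6}\right) = \frac{539414}{5} - \left(67741 + 292 i \sqrt{6}\right) = \frac{200709}{5} - 292 i \sqrt{6}$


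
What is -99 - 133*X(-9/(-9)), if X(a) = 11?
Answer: -1562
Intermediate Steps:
-99 - 133*X(-9/(-9)) = -99 - 133*11 = -99 - 1463 = -1562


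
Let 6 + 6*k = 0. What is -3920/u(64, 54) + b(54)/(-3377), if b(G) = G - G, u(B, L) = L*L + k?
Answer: -784/583 ≈ -1.3448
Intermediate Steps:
k = -1 (k = -1 + (⅙)*0 = -1 + 0 = -1)
u(B, L) = -1 + L² (u(B, L) = L*L - 1 = L² - 1 = -1 + L²)
b(G) = 0
-3920/u(64, 54) + b(54)/(-3377) = -3920/(-1 + 54²) + 0/(-3377) = -3920/(-1 + 2916) + 0*(-1/3377) = -3920/2915 + 0 = -3920*1/2915 + 0 = -784/583 + 0 = -784/583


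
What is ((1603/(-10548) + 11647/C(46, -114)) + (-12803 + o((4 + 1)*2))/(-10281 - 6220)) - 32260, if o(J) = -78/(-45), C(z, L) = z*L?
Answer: -161437379357797/5004010755 ≈ -32262.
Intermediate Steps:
C(z, L) = L*z
o(J) = 26/15 (o(J) = -78*(-1/45) = 26/15)
((1603/(-10548) + 11647/C(46, -114)) + (-12803 + o((4 + 1)*2))/(-10281 - 6220)) - 32260 = ((1603/(-10548) + 11647/((-114*46))) + (-12803 + 26/15)/(-10281 - 6220)) - 32260 = ((1603*(-1/10548) + 11647/(-5244)) - 192019/15/(-16501)) - 32260 = ((-1603/10548 + 11647*(-1/5244)) - 192019/15*(-1/16501)) - 32260 = ((-1603/10548 - 613/276) + 192019/247515) - 32260 = (-143924/60651 + 192019/247515) - 32260 = -7992401497/5004010755 - 32260 = -161437379357797/5004010755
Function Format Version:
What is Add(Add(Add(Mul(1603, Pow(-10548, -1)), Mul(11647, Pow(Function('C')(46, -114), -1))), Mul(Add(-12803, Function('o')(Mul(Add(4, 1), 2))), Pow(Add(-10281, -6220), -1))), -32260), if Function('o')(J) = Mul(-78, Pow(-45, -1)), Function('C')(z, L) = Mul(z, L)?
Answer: Rational(-161437379357797, 5004010755) ≈ -32262.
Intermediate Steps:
Function('C')(z, L) = Mul(L, z)
Function('o')(J) = Rational(26, 15) (Function('o')(J) = Mul(-78, Rational(-1, 45)) = Rational(26, 15))
Add(Add(Add(Mul(1603, Pow(-10548, -1)), Mul(11647, Pow(Function('C')(46, -114), -1))), Mul(Add(-12803, Function('o')(Mul(Add(4, 1), 2))), Pow(Add(-10281, -6220), -1))), -32260) = Add(Add(Add(Mul(1603, Pow(-10548, -1)), Mul(11647, Pow(Mul(-114, 46), -1))), Mul(Add(-12803, Rational(26, 15)), Pow(Add(-10281, -6220), -1))), -32260) = Add(Add(Add(Mul(1603, Rational(-1, 10548)), Mul(11647, Pow(-5244, -1))), Mul(Rational(-192019, 15), Pow(-16501, -1))), -32260) = Add(Add(Add(Rational(-1603, 10548), Mul(11647, Rational(-1, 5244))), Mul(Rational(-192019, 15), Rational(-1, 16501))), -32260) = Add(Add(Add(Rational(-1603, 10548), Rational(-613, 276)), Rational(192019, 247515)), -32260) = Add(Add(Rational(-143924, 60651), Rational(192019, 247515)), -32260) = Add(Rational(-7992401497, 5004010755), -32260) = Rational(-161437379357797, 5004010755)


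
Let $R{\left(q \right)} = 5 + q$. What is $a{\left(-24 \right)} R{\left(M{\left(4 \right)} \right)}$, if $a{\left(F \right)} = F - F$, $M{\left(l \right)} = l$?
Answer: $0$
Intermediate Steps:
$a{\left(F \right)} = 0$
$a{\left(-24 \right)} R{\left(M{\left(4 \right)} \right)} = 0 \left(5 + 4\right) = 0 \cdot 9 = 0$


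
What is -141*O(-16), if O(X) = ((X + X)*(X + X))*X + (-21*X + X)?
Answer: 2265024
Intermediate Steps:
O(X) = -20*X + 4*X³ (O(X) = ((2*X)*(2*X))*X - 20*X = (4*X²)*X - 20*X = 4*X³ - 20*X = -20*X + 4*X³)
-141*O(-16) = -564*(-16)*(-5 + (-16)²) = -564*(-16)*(-5 + 256) = -564*(-16)*251 = -141*(-16064) = 2265024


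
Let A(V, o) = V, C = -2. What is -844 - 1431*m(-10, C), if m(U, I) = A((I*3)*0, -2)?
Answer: -844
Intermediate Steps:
m(U, I) = 0 (m(U, I) = (I*3)*0 = (3*I)*0 = 0)
-844 - 1431*m(-10, C) = -844 - 1431*0 = -844 + 0 = -844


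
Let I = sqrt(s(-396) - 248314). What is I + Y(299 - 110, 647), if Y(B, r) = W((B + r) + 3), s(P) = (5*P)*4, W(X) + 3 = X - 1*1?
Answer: 835 + I*sqrt(256234) ≈ 835.0 + 506.2*I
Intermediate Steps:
W(X) = -4 + X (W(X) = -3 + (X - 1*1) = -3 + (X - 1) = -3 + (-1 + X) = -4 + X)
s(P) = 20*P
Y(B, r) = -1 + B + r (Y(B, r) = -4 + ((B + r) + 3) = -4 + (3 + B + r) = -1 + B + r)
I = I*sqrt(256234) (I = sqrt(20*(-396) - 248314) = sqrt(-7920 - 248314) = sqrt(-256234) = I*sqrt(256234) ≈ 506.2*I)
I + Y(299 - 110, 647) = I*sqrt(256234) + (-1 + (299 - 110) + 647) = I*sqrt(256234) + (-1 + 189 + 647) = I*sqrt(256234) + 835 = 835 + I*sqrt(256234)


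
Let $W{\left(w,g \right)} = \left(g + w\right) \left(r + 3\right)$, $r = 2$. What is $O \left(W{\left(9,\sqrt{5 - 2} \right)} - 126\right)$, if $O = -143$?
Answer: $11583 - 715 \sqrt{3} \approx 10345.0$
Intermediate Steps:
$W{\left(w,g \right)} = 5 g + 5 w$ ($W{\left(w,g \right)} = \left(g + w\right) \left(2 + 3\right) = \left(g + w\right) 5 = 5 g + 5 w$)
$O \left(W{\left(9,\sqrt{5 - 2} \right)} - 126\right) = - 143 \left(\left(5 \sqrt{5 - 2} + 5 \cdot 9\right) - 126\right) = - 143 \left(\left(5 \sqrt{3} + 45\right) - 126\right) = - 143 \left(\left(45 + 5 \sqrt{3}\right) - 126\right) = - 143 \left(-81 + 5 \sqrt{3}\right) = 11583 - 715 \sqrt{3}$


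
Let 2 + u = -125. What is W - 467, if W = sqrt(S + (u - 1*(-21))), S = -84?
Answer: -467 + I*sqrt(190) ≈ -467.0 + 13.784*I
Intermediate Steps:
u = -127 (u = -2 - 125 = -127)
W = I*sqrt(190) (W = sqrt(-84 + (-127 - 1*(-21))) = sqrt(-84 + (-127 + 21)) = sqrt(-84 - 106) = sqrt(-190) = I*sqrt(190) ≈ 13.784*I)
W - 467 = I*sqrt(190) - 467 = -467 + I*sqrt(190)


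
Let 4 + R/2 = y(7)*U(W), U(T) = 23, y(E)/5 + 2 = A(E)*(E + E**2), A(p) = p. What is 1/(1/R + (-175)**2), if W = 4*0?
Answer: 89692/2746817501 ≈ 3.2653e-5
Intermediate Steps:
W = 0
y(E) = -10 + 5*E*(E + E**2) (y(E) = -10 + 5*(E*(E + E**2)) = -10 + 5*E*(E + E**2))
R = 89692 (R = -8 + 2*((-10 + 5*7**2 + 5*7**3)*23) = -8 + 2*((-10 + 5*49 + 5*343)*23) = -8 + 2*((-10 + 245 + 1715)*23) = -8 + 2*(1950*23) = -8 + 2*44850 = -8 + 89700 = 89692)
1/(1/R + (-175)**2) = 1/(1/89692 + (-175)**2) = 1/(1/89692 + 30625) = 1/(2746817501/89692) = 89692/2746817501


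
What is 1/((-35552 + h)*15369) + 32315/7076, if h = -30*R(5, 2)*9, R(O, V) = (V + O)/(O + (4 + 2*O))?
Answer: 168209632685693/36832782341316 ≈ 4.5668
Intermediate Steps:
R(O, V) = (O + V)/(4 + 3*O)
h = -1890/19 (h = -30*(5 + 2)/(4 + 3*5)*9 = -30*7/(4 + 15)*9 = -30*7/19*9 = -210/19*9 = -1890/19 ≈ -99.474)
1/((-35552 + h)*15369) + 32315/7076 = 1/(-35552 - 1890/19*15369) + 32315/7076 = (1/15369)/(-677378/19) + 32315*(1/7076) = -19/677378*1/15369 + 32315/7076 = -19/10410622482 + 32315/7076 = 168209632685693/36832782341316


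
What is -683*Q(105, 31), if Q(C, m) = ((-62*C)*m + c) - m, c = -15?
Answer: 137867648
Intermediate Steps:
Q(C, m) = -15 - m - 62*C*m (Q(C, m) = ((-62*C)*m - 15) - m = (-62*C*m - 15) - m = (-15 - 62*C*m) - m = -15 - m - 62*C*m)
-683*Q(105, 31) = -683*(-15 - 1*31 - 62*105*31) = -683*(-15 - 31 - 201810) = -683*(-201856) = 137867648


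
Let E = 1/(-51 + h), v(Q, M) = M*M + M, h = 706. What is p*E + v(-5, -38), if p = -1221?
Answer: 919709/655 ≈ 1404.1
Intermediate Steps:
v(Q, M) = M + M² (v(Q, M) = M² + M = M + M²)
E = 1/655 (E = 1/(-51 + 706) = 1/655 ≈ 0.0015267)
p*E + v(-5, -38) = -1221*1/655 - 38*(1 - 38) = -1221/655 - 38*(-37) = -1221/655 + 1406 = 919709/655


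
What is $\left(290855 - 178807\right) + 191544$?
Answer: $303592$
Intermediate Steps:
$\left(290855 - 178807\right) + 191544 = 112048 + 191544 = 303592$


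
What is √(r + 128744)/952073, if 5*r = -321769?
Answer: √1609755/4760365 ≈ 0.00026653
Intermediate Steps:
r = -321769/5 (r = (⅕)*(-321769) = -321769/5 ≈ -64354.)
√(r + 128744)/952073 = √(-321769/5 + 128744)/952073 = √(321951/5)*(1/952073) = (√1609755/5)*(1/952073) = √1609755/4760365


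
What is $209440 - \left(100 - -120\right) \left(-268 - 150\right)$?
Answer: $301400$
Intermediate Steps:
$209440 - \left(100 - -120\right) \left(-268 - 150\right) = 209440 - \left(100 + 120\right) \left(-418\right) = 209440 - 220 \left(-418\right) = 209440 - -91960 = 209440 + 91960 = 301400$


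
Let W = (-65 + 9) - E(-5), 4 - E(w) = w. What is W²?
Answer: 4225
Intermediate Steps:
E(w) = 4 - w
W = -65 (W = (-65 + 9) - (4 - 1*(-5)) = -56 - (4 + 5) = -56 - 1*9 = -56 - 9 = -65)
W² = (-65)² = 4225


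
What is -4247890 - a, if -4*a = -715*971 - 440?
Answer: -17686265/4 ≈ -4.4216e+6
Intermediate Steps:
a = 694705/4 (a = -(-715*971 - 440)/4 = -(-694265 - 440)/4 = -¼*(-694705) = 694705/4 ≈ 1.7368e+5)
-4247890 - a = -4247890 - 1*694705/4 = -4247890 - 694705/4 = -17686265/4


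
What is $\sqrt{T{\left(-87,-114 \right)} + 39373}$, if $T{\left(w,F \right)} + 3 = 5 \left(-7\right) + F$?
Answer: $\sqrt{39221} \approx 198.04$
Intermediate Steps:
$T{\left(w,F \right)} = -38 + F$ ($T{\left(w,F \right)} = -3 + \left(5 \left(-7\right) + F\right) = -3 + \left(-35 + F\right) = -38 + F$)
$\sqrt{T{\left(-87,-114 \right)} + 39373} = \sqrt{\left(-38 - 114\right) + 39373} = \sqrt{-152 + 39373} = \sqrt{39221}$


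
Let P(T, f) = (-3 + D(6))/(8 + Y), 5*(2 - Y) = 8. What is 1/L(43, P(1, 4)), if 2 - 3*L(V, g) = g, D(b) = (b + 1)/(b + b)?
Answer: 1512/1153 ≈ 1.3114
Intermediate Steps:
Y = ⅖ (Y = 2 - ⅕*8 = 2 - 8/5 = ⅖ ≈ 0.40000)
D(b) = (1 + b)/(2*b) (D(b) = (1 + b)/((2*b)) = (1 + b)*(1/(2*b)) = (1 + b)/(2*b))
P(T, f) = -145/504 (P(T, f) = (-3 + (½)*(1 + 6)/6)/(8 + ⅖) = (-3 + (½)*(⅙)*7)/(42/5) = (-3 + 7/12)*(5/42) = -29/12*5/42 = -145/504)
L(V, g) = ⅔ - g/3
1/L(43, P(1, 4)) = 1/(⅔ - ⅓*(-145/504)) = 1/(⅔ + 145/1512) = 1/(1153/1512) = 1512/1153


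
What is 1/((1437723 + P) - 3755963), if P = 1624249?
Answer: -1/693991 ≈ -1.4409e-6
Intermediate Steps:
1/((1437723 + P) - 3755963) = 1/((1437723 + 1624249) - 3755963) = 1/(3061972 - 3755963) = 1/(-693991) = -1/693991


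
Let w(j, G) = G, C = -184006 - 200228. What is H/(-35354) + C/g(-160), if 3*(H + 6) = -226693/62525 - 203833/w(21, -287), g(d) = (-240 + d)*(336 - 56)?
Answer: 8477452957429/2475769912000 ≈ 3.4242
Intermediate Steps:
C = -384234
g(d) = -67200 + 280*d (g(d) = (-240 + d)*280 = -67200 + 280*d)
H = 14351444/62525 (H = -6 + (-226693/62525 - 203833/(-287))/3 = -6 + (-226693*1/62525 - 203833*(-1/287))/3 = -6 + (-226693/62525 + 29119/41)/3 = -6 + (⅓)*(44179782/62525) = -6 + 14726594/62525 = 14351444/62525 ≈ 229.53)
H/(-35354) + C/g(-160) = (14351444/62525)/(-35354) - 384234/(-67200 + 280*(-160)) = (14351444/62525)*(-1/35354) - 384234/(-67200 - 44800) = -7175722/1105254425 - 384234/(-112000) = -7175722/1105254425 - 384234*(-1/112000) = -7175722/1105254425 + 192117/56000 = 8477452957429/2475769912000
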